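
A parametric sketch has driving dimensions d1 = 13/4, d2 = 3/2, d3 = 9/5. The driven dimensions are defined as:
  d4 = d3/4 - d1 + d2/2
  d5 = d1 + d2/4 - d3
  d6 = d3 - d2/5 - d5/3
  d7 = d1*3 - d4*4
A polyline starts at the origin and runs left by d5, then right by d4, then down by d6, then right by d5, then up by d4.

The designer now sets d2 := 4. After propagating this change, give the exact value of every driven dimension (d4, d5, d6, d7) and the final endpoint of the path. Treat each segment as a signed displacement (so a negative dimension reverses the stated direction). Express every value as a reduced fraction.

Apply edit: d2 := 4
  d4 = d3/4 - d1 + d2/2 = -4/5
  d5 = d1 + d2/4 - d3 = 49/20
  d6 = d3 - d2/5 - d5/3 = 11/60
  d7 = d1*3 - d4*4 = 259/20
Walk from origin (0, 0):
  seg 1: left by d5 = 49/20 → (-49/20, 0)
  seg 2: right by d4 = -4/5 → (-13/4, 0)
  seg 3: down by d6 = 11/60 → (-13/4, -11/60)
  seg 4: right by d5 = 49/20 → (-4/5, -11/60)
  seg 5: up by d4 = -4/5 → (-4/5, -59/60)

d4 = -4/5
d5 = 49/20
d6 = 11/60
d7 = 259/20
endpoint = (-4/5, -59/60)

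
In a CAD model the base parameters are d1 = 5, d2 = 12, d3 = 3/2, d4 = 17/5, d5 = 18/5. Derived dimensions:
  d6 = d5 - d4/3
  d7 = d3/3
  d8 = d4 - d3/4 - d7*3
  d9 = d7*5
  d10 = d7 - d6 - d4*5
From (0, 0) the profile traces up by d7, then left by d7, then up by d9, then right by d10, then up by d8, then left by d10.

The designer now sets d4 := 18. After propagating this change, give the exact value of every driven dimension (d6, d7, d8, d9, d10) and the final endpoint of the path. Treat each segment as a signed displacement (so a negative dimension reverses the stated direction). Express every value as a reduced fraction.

d6 = -12/5
d7 = 1/2
d8 = 129/8
d9 = 5/2
d10 = -871/10
endpoint = (-1/2, 153/8)

Apply edit: d4 := 18
  d6 = d5 - d4/3 = -12/5
  d7 = d3/3 = 1/2
  d8 = d4 - d3/4 - d7*3 = 129/8
  d9 = d7*5 = 5/2
  d10 = d7 - d6 - d4*5 = -871/10
Walk from origin (0, 0):
  seg 1: up by d7 = 1/2 → (0, 1/2)
  seg 2: left by d7 = 1/2 → (-1/2, 1/2)
  seg 3: up by d9 = 5/2 → (-1/2, 3)
  seg 4: right by d10 = -871/10 → (-438/5, 3)
  seg 5: up by d8 = 129/8 → (-438/5, 153/8)
  seg 6: left by d10 = -871/10 → (-1/2, 153/8)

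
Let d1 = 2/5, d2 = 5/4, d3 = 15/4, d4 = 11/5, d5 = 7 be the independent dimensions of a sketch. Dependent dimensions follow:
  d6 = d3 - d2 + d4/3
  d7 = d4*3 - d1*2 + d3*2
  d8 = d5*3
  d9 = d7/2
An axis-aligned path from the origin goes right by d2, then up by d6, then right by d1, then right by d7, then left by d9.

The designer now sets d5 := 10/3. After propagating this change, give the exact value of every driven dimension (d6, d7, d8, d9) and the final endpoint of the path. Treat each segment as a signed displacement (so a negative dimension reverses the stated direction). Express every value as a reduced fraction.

Apply edit: d5 := 10/3
  d6 = d3 - d2 + d4/3 = 97/30
  d7 = d4*3 - d1*2 + d3*2 = 133/10
  d8 = d5*3 = 10
  d9 = d7/2 = 133/20
Walk from origin (0, 0):
  seg 1: right by d2 = 5/4 → (5/4, 0)
  seg 2: up by d6 = 97/30 → (5/4, 97/30)
  seg 3: right by d1 = 2/5 → (33/20, 97/30)
  seg 4: right by d7 = 133/10 → (299/20, 97/30)
  seg 5: left by d9 = 133/20 → (83/10, 97/30)

d6 = 97/30
d7 = 133/10
d8 = 10
d9 = 133/20
endpoint = (83/10, 97/30)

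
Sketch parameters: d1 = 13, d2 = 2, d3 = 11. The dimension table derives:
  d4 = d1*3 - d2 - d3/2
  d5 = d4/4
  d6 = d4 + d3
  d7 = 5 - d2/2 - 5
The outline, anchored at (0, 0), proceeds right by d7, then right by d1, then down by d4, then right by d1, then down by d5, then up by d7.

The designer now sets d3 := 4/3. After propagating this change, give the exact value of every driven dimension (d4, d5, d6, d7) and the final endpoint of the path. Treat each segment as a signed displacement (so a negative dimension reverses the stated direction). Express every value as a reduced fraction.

d4 = 109/3
d5 = 109/12
d6 = 113/3
d7 = -1
endpoint = (25, -557/12)

Apply edit: d3 := 4/3
  d4 = d1*3 - d2 - d3/2 = 109/3
  d5 = d4/4 = 109/12
  d6 = d4 + d3 = 113/3
  d7 = 5 - d2/2 - 5 = -1
Walk from origin (0, 0):
  seg 1: right by d7 = -1 → (-1, 0)
  seg 2: right by d1 = 13 → (12, 0)
  seg 3: down by d4 = 109/3 → (12, -109/3)
  seg 4: right by d1 = 13 → (25, -109/3)
  seg 5: down by d5 = 109/12 → (25, -545/12)
  seg 6: up by d7 = -1 → (25, -557/12)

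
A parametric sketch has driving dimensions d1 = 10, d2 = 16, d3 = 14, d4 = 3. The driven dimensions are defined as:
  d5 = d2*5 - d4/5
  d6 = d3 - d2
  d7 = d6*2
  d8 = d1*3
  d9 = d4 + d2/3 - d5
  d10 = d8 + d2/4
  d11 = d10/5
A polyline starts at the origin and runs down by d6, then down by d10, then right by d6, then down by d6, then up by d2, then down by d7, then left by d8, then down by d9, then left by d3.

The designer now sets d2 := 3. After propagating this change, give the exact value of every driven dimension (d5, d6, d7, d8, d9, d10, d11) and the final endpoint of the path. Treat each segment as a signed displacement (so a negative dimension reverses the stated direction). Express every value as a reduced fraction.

d5 = 72/5
d6 = 11
d7 = 22
d8 = 30
d9 = -52/5
d10 = 123/4
d11 = 123/20
endpoint = (-33, -1227/20)

Apply edit: d2 := 3
  d5 = d2*5 - d4/5 = 72/5
  d6 = d3 - d2 = 11
  d7 = d6*2 = 22
  d8 = d1*3 = 30
  d9 = d4 + d2/3 - d5 = -52/5
  d10 = d8 + d2/4 = 123/4
  d11 = d10/5 = 123/20
Walk from origin (0, 0):
  seg 1: down by d6 = 11 → (0, -11)
  seg 2: down by d10 = 123/4 → (0, -167/4)
  seg 3: right by d6 = 11 → (11, -167/4)
  seg 4: down by d6 = 11 → (11, -211/4)
  seg 5: up by d2 = 3 → (11, -199/4)
  seg 6: down by d7 = 22 → (11, -287/4)
  seg 7: left by d8 = 30 → (-19, -287/4)
  seg 8: down by d9 = -52/5 → (-19, -1227/20)
  seg 9: left by d3 = 14 → (-33, -1227/20)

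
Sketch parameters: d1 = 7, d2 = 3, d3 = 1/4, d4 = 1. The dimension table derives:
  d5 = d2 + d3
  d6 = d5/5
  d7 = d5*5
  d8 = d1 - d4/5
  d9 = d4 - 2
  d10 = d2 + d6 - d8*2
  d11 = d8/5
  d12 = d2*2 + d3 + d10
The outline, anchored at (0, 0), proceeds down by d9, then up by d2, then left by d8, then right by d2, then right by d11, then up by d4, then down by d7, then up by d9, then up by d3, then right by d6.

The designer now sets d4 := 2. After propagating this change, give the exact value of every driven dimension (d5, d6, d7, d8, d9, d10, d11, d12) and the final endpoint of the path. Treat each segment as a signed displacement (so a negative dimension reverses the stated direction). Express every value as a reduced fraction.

d5 = 13/4
d6 = 13/20
d7 = 65/4
d8 = 33/5
d9 = 0
d10 = -191/20
d11 = 33/25
d12 = -33/10
endpoint = (-163/100, -11)

Apply edit: d4 := 2
  d5 = d2 + d3 = 13/4
  d6 = d5/5 = 13/20
  d7 = d5*5 = 65/4
  d8 = d1 - d4/5 = 33/5
  d9 = d4 - 2 = 0
  d10 = d2 + d6 - d8*2 = -191/20
  d11 = d8/5 = 33/25
  d12 = d2*2 + d3 + d10 = -33/10
Walk from origin (0, 0):
  seg 1: down by d9 = 0 → (0, 0)
  seg 2: up by d2 = 3 → (0, 3)
  seg 3: left by d8 = 33/5 → (-33/5, 3)
  seg 4: right by d2 = 3 → (-18/5, 3)
  seg 5: right by d11 = 33/25 → (-57/25, 3)
  seg 6: up by d4 = 2 → (-57/25, 5)
  seg 7: down by d7 = 65/4 → (-57/25, -45/4)
  seg 8: up by d9 = 0 → (-57/25, -45/4)
  seg 9: up by d3 = 1/4 → (-57/25, -11)
  seg 10: right by d6 = 13/20 → (-163/100, -11)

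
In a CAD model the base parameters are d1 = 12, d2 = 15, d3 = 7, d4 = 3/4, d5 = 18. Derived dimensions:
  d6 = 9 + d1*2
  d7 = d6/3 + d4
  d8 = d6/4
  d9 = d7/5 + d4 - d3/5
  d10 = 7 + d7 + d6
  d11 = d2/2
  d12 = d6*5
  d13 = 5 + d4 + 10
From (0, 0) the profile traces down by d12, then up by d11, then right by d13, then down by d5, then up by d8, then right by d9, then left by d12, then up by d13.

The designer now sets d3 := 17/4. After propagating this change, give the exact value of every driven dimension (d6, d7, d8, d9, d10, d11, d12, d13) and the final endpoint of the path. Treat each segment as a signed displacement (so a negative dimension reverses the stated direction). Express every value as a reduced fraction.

Apply edit: d3 := 17/4
  d6 = 9 + d1*2 = 33
  d7 = d6/3 + d4 = 47/4
  d8 = d6/4 = 33/4
  d9 = d7/5 + d4 - d3/5 = 9/4
  d10 = 7 + d7 + d6 = 207/4
  d11 = d2/2 = 15/2
  d12 = d6*5 = 165
  d13 = 5 + d4 + 10 = 63/4
Walk from origin (0, 0):
  seg 1: down by d12 = 165 → (0, -165)
  seg 2: up by d11 = 15/2 → (0, -315/2)
  seg 3: right by d13 = 63/4 → (63/4, -315/2)
  seg 4: down by d5 = 18 → (63/4, -351/2)
  seg 5: up by d8 = 33/4 → (63/4, -669/4)
  seg 6: right by d9 = 9/4 → (18, -669/4)
  seg 7: left by d12 = 165 → (-147, -669/4)
  seg 8: up by d13 = 63/4 → (-147, -303/2)

d6 = 33
d7 = 47/4
d8 = 33/4
d9 = 9/4
d10 = 207/4
d11 = 15/2
d12 = 165
d13 = 63/4
endpoint = (-147, -303/2)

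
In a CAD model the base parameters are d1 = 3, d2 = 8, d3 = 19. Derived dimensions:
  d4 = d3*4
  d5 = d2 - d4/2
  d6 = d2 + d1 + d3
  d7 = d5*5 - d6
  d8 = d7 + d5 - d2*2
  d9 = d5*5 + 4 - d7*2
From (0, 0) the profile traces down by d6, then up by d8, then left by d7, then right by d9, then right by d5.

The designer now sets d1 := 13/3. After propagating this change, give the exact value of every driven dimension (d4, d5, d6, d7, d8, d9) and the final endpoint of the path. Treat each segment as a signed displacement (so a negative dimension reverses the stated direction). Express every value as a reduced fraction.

Apply edit: d1 := 13/3
  d4 = d3*4 = 76
  d5 = d2 - d4/2 = -30
  d6 = d2 + d1 + d3 = 94/3
  d7 = d5*5 - d6 = -544/3
  d8 = d7 + d5 - d2*2 = -682/3
  d9 = d5*5 + 4 - d7*2 = 650/3
Walk from origin (0, 0):
  seg 1: down by d6 = 94/3 → (0, -94/3)
  seg 2: up by d8 = -682/3 → (0, -776/3)
  seg 3: left by d7 = -544/3 → (544/3, -776/3)
  seg 4: right by d9 = 650/3 → (398, -776/3)
  seg 5: right by d5 = -30 → (368, -776/3)

d4 = 76
d5 = -30
d6 = 94/3
d7 = -544/3
d8 = -682/3
d9 = 650/3
endpoint = (368, -776/3)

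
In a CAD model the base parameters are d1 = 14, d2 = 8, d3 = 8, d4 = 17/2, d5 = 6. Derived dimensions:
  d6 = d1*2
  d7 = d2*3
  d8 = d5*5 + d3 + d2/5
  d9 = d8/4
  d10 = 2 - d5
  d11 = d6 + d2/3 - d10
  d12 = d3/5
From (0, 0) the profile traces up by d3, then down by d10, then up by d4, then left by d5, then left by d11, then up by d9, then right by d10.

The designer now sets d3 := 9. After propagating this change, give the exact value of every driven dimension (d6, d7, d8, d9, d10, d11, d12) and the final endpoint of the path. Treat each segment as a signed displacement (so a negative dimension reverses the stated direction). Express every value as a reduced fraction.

d6 = 28
d7 = 24
d8 = 203/5
d9 = 203/20
d10 = -4
d11 = 104/3
d12 = 9/5
endpoint = (-134/3, 633/20)

Apply edit: d3 := 9
  d6 = d1*2 = 28
  d7 = d2*3 = 24
  d8 = d5*5 + d3 + d2/5 = 203/5
  d9 = d8/4 = 203/20
  d10 = 2 - d5 = -4
  d11 = d6 + d2/3 - d10 = 104/3
  d12 = d3/5 = 9/5
Walk from origin (0, 0):
  seg 1: up by d3 = 9 → (0, 9)
  seg 2: down by d10 = -4 → (0, 13)
  seg 3: up by d4 = 17/2 → (0, 43/2)
  seg 4: left by d5 = 6 → (-6, 43/2)
  seg 5: left by d11 = 104/3 → (-122/3, 43/2)
  seg 6: up by d9 = 203/20 → (-122/3, 633/20)
  seg 7: right by d10 = -4 → (-134/3, 633/20)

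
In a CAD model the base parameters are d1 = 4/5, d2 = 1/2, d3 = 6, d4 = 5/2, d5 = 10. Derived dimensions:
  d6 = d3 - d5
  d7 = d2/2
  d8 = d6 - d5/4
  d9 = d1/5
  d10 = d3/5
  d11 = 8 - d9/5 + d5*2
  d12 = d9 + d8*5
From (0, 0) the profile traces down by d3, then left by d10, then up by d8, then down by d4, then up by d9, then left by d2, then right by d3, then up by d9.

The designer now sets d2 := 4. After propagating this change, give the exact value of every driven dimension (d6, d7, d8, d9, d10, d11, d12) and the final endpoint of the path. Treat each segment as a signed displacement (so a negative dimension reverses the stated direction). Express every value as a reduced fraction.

Apply edit: d2 := 4
  d6 = d3 - d5 = -4
  d7 = d2/2 = 2
  d8 = d6 - d5/4 = -13/2
  d9 = d1/5 = 4/25
  d10 = d3/5 = 6/5
  d11 = 8 - d9/5 + d5*2 = 3496/125
  d12 = d9 + d8*5 = -1617/50
Walk from origin (0, 0):
  seg 1: down by d3 = 6 → (0, -6)
  seg 2: left by d10 = 6/5 → (-6/5, -6)
  seg 3: up by d8 = -13/2 → (-6/5, -25/2)
  seg 4: down by d4 = 5/2 → (-6/5, -15)
  seg 5: up by d9 = 4/25 → (-6/5, -371/25)
  seg 6: left by d2 = 4 → (-26/5, -371/25)
  seg 7: right by d3 = 6 → (4/5, -371/25)
  seg 8: up by d9 = 4/25 → (4/5, -367/25)

d6 = -4
d7 = 2
d8 = -13/2
d9 = 4/25
d10 = 6/5
d11 = 3496/125
d12 = -1617/50
endpoint = (4/5, -367/25)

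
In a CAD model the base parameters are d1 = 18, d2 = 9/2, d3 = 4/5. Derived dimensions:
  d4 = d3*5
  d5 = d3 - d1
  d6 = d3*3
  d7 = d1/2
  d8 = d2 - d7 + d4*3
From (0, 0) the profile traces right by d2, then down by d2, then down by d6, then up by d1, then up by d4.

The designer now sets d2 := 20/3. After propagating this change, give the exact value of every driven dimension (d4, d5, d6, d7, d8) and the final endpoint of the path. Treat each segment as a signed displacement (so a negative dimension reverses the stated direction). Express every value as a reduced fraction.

d4 = 4
d5 = -86/5
d6 = 12/5
d7 = 9
d8 = 29/3
endpoint = (20/3, 194/15)

Apply edit: d2 := 20/3
  d4 = d3*5 = 4
  d5 = d3 - d1 = -86/5
  d6 = d3*3 = 12/5
  d7 = d1/2 = 9
  d8 = d2 - d7 + d4*3 = 29/3
Walk from origin (0, 0):
  seg 1: right by d2 = 20/3 → (20/3, 0)
  seg 2: down by d2 = 20/3 → (20/3, -20/3)
  seg 3: down by d6 = 12/5 → (20/3, -136/15)
  seg 4: up by d1 = 18 → (20/3, 134/15)
  seg 5: up by d4 = 4 → (20/3, 194/15)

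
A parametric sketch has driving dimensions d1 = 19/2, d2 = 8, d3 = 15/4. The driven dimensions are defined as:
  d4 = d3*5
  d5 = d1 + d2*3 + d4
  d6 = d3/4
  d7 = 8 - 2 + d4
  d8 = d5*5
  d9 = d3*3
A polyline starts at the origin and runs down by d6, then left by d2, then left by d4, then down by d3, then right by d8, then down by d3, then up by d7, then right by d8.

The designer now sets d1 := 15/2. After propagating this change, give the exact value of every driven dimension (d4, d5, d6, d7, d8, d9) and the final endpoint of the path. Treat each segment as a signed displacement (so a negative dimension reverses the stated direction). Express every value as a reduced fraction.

d4 = 75/4
d5 = 201/4
d6 = 15/16
d7 = 99/4
d8 = 1005/4
d9 = 45/4
endpoint = (1903/4, 261/16)

Apply edit: d1 := 15/2
  d4 = d3*5 = 75/4
  d5 = d1 + d2*3 + d4 = 201/4
  d6 = d3/4 = 15/16
  d7 = 8 - 2 + d4 = 99/4
  d8 = d5*5 = 1005/4
  d9 = d3*3 = 45/4
Walk from origin (0, 0):
  seg 1: down by d6 = 15/16 → (0, -15/16)
  seg 2: left by d2 = 8 → (-8, -15/16)
  seg 3: left by d4 = 75/4 → (-107/4, -15/16)
  seg 4: down by d3 = 15/4 → (-107/4, -75/16)
  seg 5: right by d8 = 1005/4 → (449/2, -75/16)
  seg 6: down by d3 = 15/4 → (449/2, -135/16)
  seg 7: up by d7 = 99/4 → (449/2, 261/16)
  seg 8: right by d8 = 1005/4 → (1903/4, 261/16)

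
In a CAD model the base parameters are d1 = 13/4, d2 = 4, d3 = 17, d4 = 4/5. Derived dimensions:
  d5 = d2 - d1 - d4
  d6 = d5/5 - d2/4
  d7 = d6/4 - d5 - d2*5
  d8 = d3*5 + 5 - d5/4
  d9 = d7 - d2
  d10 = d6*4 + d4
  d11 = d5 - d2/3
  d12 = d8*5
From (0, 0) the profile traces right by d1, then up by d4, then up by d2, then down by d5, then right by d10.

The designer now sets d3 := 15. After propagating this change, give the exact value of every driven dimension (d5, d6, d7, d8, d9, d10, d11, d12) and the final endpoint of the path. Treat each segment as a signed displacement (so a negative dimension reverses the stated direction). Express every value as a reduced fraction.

Apply edit: d3 := 15
  d5 = d2 - d1 - d4 = -1/20
  d6 = d5/5 - d2/4 = -101/100
  d7 = d6/4 - d5 - d2*5 = -8081/400
  d8 = d3*5 + 5 - d5/4 = 6401/80
  d9 = d7 - d2 = -9681/400
  d10 = d6*4 + d4 = -81/25
  d11 = d5 - d2/3 = -83/60
  d12 = d8*5 = 6401/16
Walk from origin (0, 0):
  seg 1: right by d1 = 13/4 → (13/4, 0)
  seg 2: up by d4 = 4/5 → (13/4, 4/5)
  seg 3: up by d2 = 4 → (13/4, 24/5)
  seg 4: down by d5 = -1/20 → (13/4, 97/20)
  seg 5: right by d10 = -81/25 → (1/100, 97/20)

d5 = -1/20
d6 = -101/100
d7 = -8081/400
d8 = 6401/80
d9 = -9681/400
d10 = -81/25
d11 = -83/60
d12 = 6401/16
endpoint = (1/100, 97/20)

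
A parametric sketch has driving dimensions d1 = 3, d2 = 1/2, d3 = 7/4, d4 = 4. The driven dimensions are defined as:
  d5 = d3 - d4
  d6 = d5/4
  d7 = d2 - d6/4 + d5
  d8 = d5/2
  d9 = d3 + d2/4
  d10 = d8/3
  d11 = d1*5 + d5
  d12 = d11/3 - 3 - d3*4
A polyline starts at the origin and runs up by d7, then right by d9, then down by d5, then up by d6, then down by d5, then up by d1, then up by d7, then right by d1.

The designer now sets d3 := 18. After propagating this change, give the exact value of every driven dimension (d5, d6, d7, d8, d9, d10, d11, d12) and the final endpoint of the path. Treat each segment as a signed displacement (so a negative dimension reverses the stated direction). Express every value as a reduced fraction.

d5 = 14
d6 = 7/2
d7 = 109/8
d8 = 7
d9 = 145/8
d10 = 7/3
d11 = 29
d12 = -196/3
endpoint = (169/8, 23/4)

Apply edit: d3 := 18
  d5 = d3 - d4 = 14
  d6 = d5/4 = 7/2
  d7 = d2 - d6/4 + d5 = 109/8
  d8 = d5/2 = 7
  d9 = d3 + d2/4 = 145/8
  d10 = d8/3 = 7/3
  d11 = d1*5 + d5 = 29
  d12 = d11/3 - 3 - d3*4 = -196/3
Walk from origin (0, 0):
  seg 1: up by d7 = 109/8 → (0, 109/8)
  seg 2: right by d9 = 145/8 → (145/8, 109/8)
  seg 3: down by d5 = 14 → (145/8, -3/8)
  seg 4: up by d6 = 7/2 → (145/8, 25/8)
  seg 5: down by d5 = 14 → (145/8, -87/8)
  seg 6: up by d1 = 3 → (145/8, -63/8)
  seg 7: up by d7 = 109/8 → (145/8, 23/4)
  seg 8: right by d1 = 3 → (169/8, 23/4)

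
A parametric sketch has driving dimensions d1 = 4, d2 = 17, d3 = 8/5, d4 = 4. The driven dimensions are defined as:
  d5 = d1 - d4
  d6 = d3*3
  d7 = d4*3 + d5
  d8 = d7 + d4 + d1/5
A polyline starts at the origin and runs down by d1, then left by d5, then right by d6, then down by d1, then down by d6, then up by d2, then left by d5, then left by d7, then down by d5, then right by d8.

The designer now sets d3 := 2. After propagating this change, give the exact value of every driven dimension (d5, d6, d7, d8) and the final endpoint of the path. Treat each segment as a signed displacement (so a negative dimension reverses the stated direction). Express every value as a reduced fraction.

Apply edit: d3 := 2
  d5 = d1 - d4 = 0
  d6 = d3*3 = 6
  d7 = d4*3 + d5 = 12
  d8 = d7 + d4 + d1/5 = 84/5
Walk from origin (0, 0):
  seg 1: down by d1 = 4 → (0, -4)
  seg 2: left by d5 = 0 → (0, -4)
  seg 3: right by d6 = 6 → (6, -4)
  seg 4: down by d1 = 4 → (6, -8)
  seg 5: down by d6 = 6 → (6, -14)
  seg 6: up by d2 = 17 → (6, 3)
  seg 7: left by d5 = 0 → (6, 3)
  seg 8: left by d7 = 12 → (-6, 3)
  seg 9: down by d5 = 0 → (-6, 3)
  seg 10: right by d8 = 84/5 → (54/5, 3)

d5 = 0
d6 = 6
d7 = 12
d8 = 84/5
endpoint = (54/5, 3)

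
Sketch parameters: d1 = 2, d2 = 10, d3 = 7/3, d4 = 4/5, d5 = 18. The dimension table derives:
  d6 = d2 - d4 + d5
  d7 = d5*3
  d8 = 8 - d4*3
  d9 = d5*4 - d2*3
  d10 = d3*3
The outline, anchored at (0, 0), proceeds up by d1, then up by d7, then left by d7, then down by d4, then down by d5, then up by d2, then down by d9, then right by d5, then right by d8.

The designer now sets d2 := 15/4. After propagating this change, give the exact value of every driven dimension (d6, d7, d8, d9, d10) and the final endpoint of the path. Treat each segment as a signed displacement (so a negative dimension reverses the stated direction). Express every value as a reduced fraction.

d6 = 419/20
d7 = 54
d8 = 28/5
d9 = 243/4
d10 = 7
endpoint = (-152/5, -99/5)

Apply edit: d2 := 15/4
  d6 = d2 - d4 + d5 = 419/20
  d7 = d5*3 = 54
  d8 = 8 - d4*3 = 28/5
  d9 = d5*4 - d2*3 = 243/4
  d10 = d3*3 = 7
Walk from origin (0, 0):
  seg 1: up by d1 = 2 → (0, 2)
  seg 2: up by d7 = 54 → (0, 56)
  seg 3: left by d7 = 54 → (-54, 56)
  seg 4: down by d4 = 4/5 → (-54, 276/5)
  seg 5: down by d5 = 18 → (-54, 186/5)
  seg 6: up by d2 = 15/4 → (-54, 819/20)
  seg 7: down by d9 = 243/4 → (-54, -99/5)
  seg 8: right by d5 = 18 → (-36, -99/5)
  seg 9: right by d8 = 28/5 → (-152/5, -99/5)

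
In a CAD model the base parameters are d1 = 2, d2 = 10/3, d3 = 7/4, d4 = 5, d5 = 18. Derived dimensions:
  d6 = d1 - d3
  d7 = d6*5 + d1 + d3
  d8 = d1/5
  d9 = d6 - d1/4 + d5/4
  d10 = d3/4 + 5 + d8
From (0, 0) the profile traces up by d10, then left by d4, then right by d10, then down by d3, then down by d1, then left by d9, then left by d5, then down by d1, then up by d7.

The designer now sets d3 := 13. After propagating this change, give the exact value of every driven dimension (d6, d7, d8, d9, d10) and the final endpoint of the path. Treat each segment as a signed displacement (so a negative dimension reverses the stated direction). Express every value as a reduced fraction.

d6 = -11
d7 = -40
d8 = 2/5
d9 = -7
d10 = 173/20
endpoint = (-147/20, -967/20)

Apply edit: d3 := 13
  d6 = d1 - d3 = -11
  d7 = d6*5 + d1 + d3 = -40
  d8 = d1/5 = 2/5
  d9 = d6 - d1/4 + d5/4 = -7
  d10 = d3/4 + 5 + d8 = 173/20
Walk from origin (0, 0):
  seg 1: up by d10 = 173/20 → (0, 173/20)
  seg 2: left by d4 = 5 → (-5, 173/20)
  seg 3: right by d10 = 173/20 → (73/20, 173/20)
  seg 4: down by d3 = 13 → (73/20, -87/20)
  seg 5: down by d1 = 2 → (73/20, -127/20)
  seg 6: left by d9 = -7 → (213/20, -127/20)
  seg 7: left by d5 = 18 → (-147/20, -127/20)
  seg 8: down by d1 = 2 → (-147/20, -167/20)
  seg 9: up by d7 = -40 → (-147/20, -967/20)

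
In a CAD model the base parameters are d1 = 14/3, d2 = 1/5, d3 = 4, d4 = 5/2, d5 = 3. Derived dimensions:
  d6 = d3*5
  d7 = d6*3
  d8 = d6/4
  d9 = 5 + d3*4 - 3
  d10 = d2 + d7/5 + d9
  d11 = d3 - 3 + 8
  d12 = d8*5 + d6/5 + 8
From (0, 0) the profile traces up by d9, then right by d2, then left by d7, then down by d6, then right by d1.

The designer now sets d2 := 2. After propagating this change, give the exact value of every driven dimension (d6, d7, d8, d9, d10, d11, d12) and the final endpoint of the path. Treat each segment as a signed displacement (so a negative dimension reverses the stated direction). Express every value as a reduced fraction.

Apply edit: d2 := 2
  d6 = d3*5 = 20
  d7 = d6*3 = 60
  d8 = d6/4 = 5
  d9 = 5 + d3*4 - 3 = 18
  d10 = d2 + d7/5 + d9 = 32
  d11 = d3 - 3 + 8 = 9
  d12 = d8*5 + d6/5 + 8 = 37
Walk from origin (0, 0):
  seg 1: up by d9 = 18 → (0, 18)
  seg 2: right by d2 = 2 → (2, 18)
  seg 3: left by d7 = 60 → (-58, 18)
  seg 4: down by d6 = 20 → (-58, -2)
  seg 5: right by d1 = 14/3 → (-160/3, -2)

d6 = 20
d7 = 60
d8 = 5
d9 = 18
d10 = 32
d11 = 9
d12 = 37
endpoint = (-160/3, -2)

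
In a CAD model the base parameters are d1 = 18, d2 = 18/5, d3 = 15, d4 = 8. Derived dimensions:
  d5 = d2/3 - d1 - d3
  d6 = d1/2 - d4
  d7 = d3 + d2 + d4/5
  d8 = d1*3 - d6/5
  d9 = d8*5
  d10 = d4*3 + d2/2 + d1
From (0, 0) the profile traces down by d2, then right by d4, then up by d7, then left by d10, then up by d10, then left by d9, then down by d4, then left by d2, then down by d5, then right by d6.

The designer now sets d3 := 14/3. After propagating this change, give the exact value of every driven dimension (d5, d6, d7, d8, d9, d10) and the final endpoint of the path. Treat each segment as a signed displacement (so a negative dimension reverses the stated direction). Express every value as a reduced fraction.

Apply edit: d3 := 14/3
  d5 = d2/3 - d1 - d3 = -322/15
  d6 = d1/2 - d4 = 1
  d7 = d3 + d2 + d4/5 = 148/15
  d8 = d1*3 - d6/5 = 269/5
  d9 = d8*5 = 269
  d10 = d4*3 + d2/2 + d1 = 219/5
Walk from origin (0, 0):
  seg 1: down by d2 = 18/5 → (0, -18/5)
  seg 2: right by d4 = 8 → (8, -18/5)
  seg 3: up by d7 = 148/15 → (8, 94/15)
  seg 4: left by d10 = 219/5 → (-179/5, 94/15)
  seg 5: up by d10 = 219/5 → (-179/5, 751/15)
  seg 6: left by d9 = 269 → (-1524/5, 751/15)
  seg 7: down by d4 = 8 → (-1524/5, 631/15)
  seg 8: left by d2 = 18/5 → (-1542/5, 631/15)
  seg 9: down by d5 = -322/15 → (-1542/5, 953/15)
  seg 10: right by d6 = 1 → (-1537/5, 953/15)

d5 = -322/15
d6 = 1
d7 = 148/15
d8 = 269/5
d9 = 269
d10 = 219/5
endpoint = (-1537/5, 953/15)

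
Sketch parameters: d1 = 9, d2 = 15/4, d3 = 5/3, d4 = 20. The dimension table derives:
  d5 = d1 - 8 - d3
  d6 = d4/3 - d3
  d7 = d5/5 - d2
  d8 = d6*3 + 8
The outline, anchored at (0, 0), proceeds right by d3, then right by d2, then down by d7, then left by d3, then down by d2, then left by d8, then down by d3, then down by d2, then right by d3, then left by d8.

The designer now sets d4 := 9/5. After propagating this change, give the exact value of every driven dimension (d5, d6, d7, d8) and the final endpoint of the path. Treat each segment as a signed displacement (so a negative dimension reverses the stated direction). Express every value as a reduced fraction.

Apply edit: d4 := 9/5
  d5 = d1 - 8 - d3 = -2/3
  d6 = d4/3 - d3 = -16/15
  d7 = d5/5 - d2 = -233/60
  d8 = d6*3 + 8 = 24/5
Walk from origin (0, 0):
  seg 1: right by d3 = 5/3 → (5/3, 0)
  seg 2: right by d2 = 15/4 → (65/12, 0)
  seg 3: down by d7 = -233/60 → (65/12, 233/60)
  seg 4: left by d3 = 5/3 → (15/4, 233/60)
  seg 5: down by d2 = 15/4 → (15/4, 2/15)
  seg 6: left by d8 = 24/5 → (-21/20, 2/15)
  seg 7: down by d3 = 5/3 → (-21/20, -23/15)
  seg 8: down by d2 = 15/4 → (-21/20, -317/60)
  seg 9: right by d3 = 5/3 → (37/60, -317/60)
  seg 10: left by d8 = 24/5 → (-251/60, -317/60)

d5 = -2/3
d6 = -16/15
d7 = -233/60
d8 = 24/5
endpoint = (-251/60, -317/60)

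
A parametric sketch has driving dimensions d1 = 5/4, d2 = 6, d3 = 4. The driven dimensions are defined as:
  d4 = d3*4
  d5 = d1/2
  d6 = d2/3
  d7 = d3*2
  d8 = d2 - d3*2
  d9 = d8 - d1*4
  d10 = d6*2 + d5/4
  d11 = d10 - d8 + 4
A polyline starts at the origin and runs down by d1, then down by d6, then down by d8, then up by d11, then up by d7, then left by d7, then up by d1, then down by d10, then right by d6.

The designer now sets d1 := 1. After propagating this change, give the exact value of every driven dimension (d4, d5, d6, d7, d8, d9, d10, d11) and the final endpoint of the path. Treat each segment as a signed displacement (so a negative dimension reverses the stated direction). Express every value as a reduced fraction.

Apply edit: d1 := 1
  d4 = d3*4 = 16
  d5 = d1/2 = 1/2
  d6 = d2/3 = 2
  d7 = d3*2 = 8
  d8 = d2 - d3*2 = -2
  d9 = d8 - d1*4 = -6
  d10 = d6*2 + d5/4 = 33/8
  d11 = d10 - d8 + 4 = 81/8
Walk from origin (0, 0):
  seg 1: down by d1 = 1 → (0, -1)
  seg 2: down by d6 = 2 → (0, -3)
  seg 3: down by d8 = -2 → (0, -1)
  seg 4: up by d11 = 81/8 → (0, 73/8)
  seg 5: up by d7 = 8 → (0, 137/8)
  seg 6: left by d7 = 8 → (-8, 137/8)
  seg 7: up by d1 = 1 → (-8, 145/8)
  seg 8: down by d10 = 33/8 → (-8, 14)
  seg 9: right by d6 = 2 → (-6, 14)

d4 = 16
d5 = 1/2
d6 = 2
d7 = 8
d8 = -2
d9 = -6
d10 = 33/8
d11 = 81/8
endpoint = (-6, 14)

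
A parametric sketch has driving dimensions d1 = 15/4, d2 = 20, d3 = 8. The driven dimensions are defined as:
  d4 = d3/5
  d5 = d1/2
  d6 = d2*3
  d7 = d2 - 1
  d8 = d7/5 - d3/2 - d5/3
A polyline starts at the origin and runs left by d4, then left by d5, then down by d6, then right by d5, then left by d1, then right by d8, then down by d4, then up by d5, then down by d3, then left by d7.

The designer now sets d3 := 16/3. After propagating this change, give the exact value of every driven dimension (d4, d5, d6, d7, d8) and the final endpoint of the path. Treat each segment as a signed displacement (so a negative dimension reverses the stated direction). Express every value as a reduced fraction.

Apply edit: d3 := 16/3
  d4 = d3/5 = 16/15
  d5 = d1/2 = 15/8
  d6 = d2*3 = 60
  d7 = d2 - 1 = 19
  d8 = d7/5 - d3/2 - d5/3 = 61/120
Walk from origin (0, 0):
  seg 1: left by d4 = 16/15 → (-16/15, 0)
  seg 2: left by d5 = 15/8 → (-353/120, 0)
  seg 3: down by d6 = 60 → (-353/120, -60)
  seg 4: right by d5 = 15/8 → (-16/15, -60)
  seg 5: left by d1 = 15/4 → (-289/60, -60)
  seg 6: right by d8 = 61/120 → (-517/120, -60)
  seg 7: down by d4 = 16/15 → (-517/120, -916/15)
  seg 8: up by d5 = 15/8 → (-517/120, -7103/120)
  seg 9: down by d3 = 16/3 → (-517/120, -2581/40)
  seg 10: left by d7 = 19 → (-2797/120, -2581/40)

d4 = 16/15
d5 = 15/8
d6 = 60
d7 = 19
d8 = 61/120
endpoint = (-2797/120, -2581/40)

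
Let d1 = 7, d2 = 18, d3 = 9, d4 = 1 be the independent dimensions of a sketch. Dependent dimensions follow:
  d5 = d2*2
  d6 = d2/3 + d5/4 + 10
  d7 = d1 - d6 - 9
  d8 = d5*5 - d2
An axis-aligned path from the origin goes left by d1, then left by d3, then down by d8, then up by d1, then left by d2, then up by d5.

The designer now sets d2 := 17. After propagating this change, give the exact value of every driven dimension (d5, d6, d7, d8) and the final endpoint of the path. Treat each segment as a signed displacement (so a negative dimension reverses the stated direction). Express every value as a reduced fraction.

Apply edit: d2 := 17
  d5 = d2*2 = 34
  d6 = d2/3 + d5/4 + 10 = 145/6
  d7 = d1 - d6 - 9 = -157/6
  d8 = d5*5 - d2 = 153
Walk from origin (0, 0):
  seg 1: left by d1 = 7 → (-7, 0)
  seg 2: left by d3 = 9 → (-16, 0)
  seg 3: down by d8 = 153 → (-16, -153)
  seg 4: up by d1 = 7 → (-16, -146)
  seg 5: left by d2 = 17 → (-33, -146)
  seg 6: up by d5 = 34 → (-33, -112)

d5 = 34
d6 = 145/6
d7 = -157/6
d8 = 153
endpoint = (-33, -112)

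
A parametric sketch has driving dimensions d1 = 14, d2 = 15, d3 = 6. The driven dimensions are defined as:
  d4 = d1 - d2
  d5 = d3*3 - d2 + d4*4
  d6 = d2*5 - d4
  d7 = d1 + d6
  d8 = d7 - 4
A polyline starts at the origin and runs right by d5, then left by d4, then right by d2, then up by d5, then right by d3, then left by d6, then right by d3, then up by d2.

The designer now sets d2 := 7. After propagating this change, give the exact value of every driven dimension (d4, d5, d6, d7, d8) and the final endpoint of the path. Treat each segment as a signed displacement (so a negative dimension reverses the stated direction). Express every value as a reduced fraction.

d4 = 7
d5 = 39
d6 = 28
d7 = 42
d8 = 38
endpoint = (23, 46)

Apply edit: d2 := 7
  d4 = d1 - d2 = 7
  d5 = d3*3 - d2 + d4*4 = 39
  d6 = d2*5 - d4 = 28
  d7 = d1 + d6 = 42
  d8 = d7 - 4 = 38
Walk from origin (0, 0):
  seg 1: right by d5 = 39 → (39, 0)
  seg 2: left by d4 = 7 → (32, 0)
  seg 3: right by d2 = 7 → (39, 0)
  seg 4: up by d5 = 39 → (39, 39)
  seg 5: right by d3 = 6 → (45, 39)
  seg 6: left by d6 = 28 → (17, 39)
  seg 7: right by d3 = 6 → (23, 39)
  seg 8: up by d2 = 7 → (23, 46)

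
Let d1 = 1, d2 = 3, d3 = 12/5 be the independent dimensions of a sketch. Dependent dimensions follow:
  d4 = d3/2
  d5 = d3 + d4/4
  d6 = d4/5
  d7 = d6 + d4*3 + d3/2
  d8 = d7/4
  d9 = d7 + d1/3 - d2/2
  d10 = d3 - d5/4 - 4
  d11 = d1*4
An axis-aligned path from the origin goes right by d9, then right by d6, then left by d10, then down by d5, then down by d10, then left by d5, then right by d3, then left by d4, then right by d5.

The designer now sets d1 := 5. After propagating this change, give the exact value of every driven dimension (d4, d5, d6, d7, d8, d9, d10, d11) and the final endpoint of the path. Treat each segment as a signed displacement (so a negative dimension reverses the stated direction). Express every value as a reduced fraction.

Apply edit: d1 := 5
  d4 = d3/2 = 6/5
  d5 = d3 + d4/4 = 27/10
  d6 = d4/5 = 6/25
  d7 = d6 + d4*3 + d3/2 = 126/25
  d8 = d7/4 = 63/50
  d9 = d7 + d1/3 - d2/2 = 781/150
  d10 = d3 - d5/4 - 4 = -91/40
  d11 = d1*4 = 20
Walk from origin (0, 0):
  seg 1: right by d9 = 781/150 → (781/150, 0)
  seg 2: right by d6 = 6/25 → (817/150, 0)
  seg 3: left by d10 = -91/40 → (4633/600, 0)
  seg 4: down by d5 = 27/10 → (4633/600, -27/10)
  seg 5: down by d10 = -91/40 → (4633/600, -17/40)
  seg 6: left by d5 = 27/10 → (3013/600, -17/40)
  seg 7: right by d3 = 12/5 → (4453/600, -17/40)
  seg 8: left by d4 = 6/5 → (3733/600, -17/40)
  seg 9: right by d5 = 27/10 → (5353/600, -17/40)

d4 = 6/5
d5 = 27/10
d6 = 6/25
d7 = 126/25
d8 = 63/50
d9 = 781/150
d10 = -91/40
d11 = 20
endpoint = (5353/600, -17/40)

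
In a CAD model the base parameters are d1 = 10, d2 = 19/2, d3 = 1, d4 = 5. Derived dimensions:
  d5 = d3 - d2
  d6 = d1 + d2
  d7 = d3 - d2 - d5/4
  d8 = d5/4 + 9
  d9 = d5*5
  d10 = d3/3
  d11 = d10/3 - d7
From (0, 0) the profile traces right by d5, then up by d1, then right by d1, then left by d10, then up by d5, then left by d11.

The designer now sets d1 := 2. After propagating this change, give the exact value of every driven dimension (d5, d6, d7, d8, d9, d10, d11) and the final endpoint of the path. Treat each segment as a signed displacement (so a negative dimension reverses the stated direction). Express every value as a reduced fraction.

Apply edit: d1 := 2
  d5 = d3 - d2 = -17/2
  d6 = d1 + d2 = 23/2
  d7 = d3 - d2 - d5/4 = -51/8
  d8 = d5/4 + 9 = 55/8
  d9 = d5*5 = -85/2
  d10 = d3/3 = 1/3
  d11 = d10/3 - d7 = 467/72
Walk from origin (0, 0):
  seg 1: right by d5 = -17/2 → (-17/2, 0)
  seg 2: up by d1 = 2 → (-17/2, 2)
  seg 3: right by d1 = 2 → (-13/2, 2)
  seg 4: left by d10 = 1/3 → (-41/6, 2)
  seg 5: up by d5 = -17/2 → (-41/6, -13/2)
  seg 6: left by d11 = 467/72 → (-959/72, -13/2)

d5 = -17/2
d6 = 23/2
d7 = -51/8
d8 = 55/8
d9 = -85/2
d10 = 1/3
d11 = 467/72
endpoint = (-959/72, -13/2)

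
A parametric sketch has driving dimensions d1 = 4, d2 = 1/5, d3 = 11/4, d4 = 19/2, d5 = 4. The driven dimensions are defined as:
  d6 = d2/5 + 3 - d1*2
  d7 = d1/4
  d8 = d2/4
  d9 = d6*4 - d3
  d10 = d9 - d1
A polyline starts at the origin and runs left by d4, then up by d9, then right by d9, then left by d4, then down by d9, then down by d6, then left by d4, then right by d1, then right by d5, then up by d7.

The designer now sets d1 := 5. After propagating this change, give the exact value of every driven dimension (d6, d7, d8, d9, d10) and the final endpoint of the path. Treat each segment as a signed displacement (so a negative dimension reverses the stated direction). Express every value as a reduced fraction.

d6 = -174/25
d7 = 5/4
d8 = 1/20
d9 = -3059/100
d10 = -3559/100
endpoint = (-5009/100, 821/100)

Apply edit: d1 := 5
  d6 = d2/5 + 3 - d1*2 = -174/25
  d7 = d1/4 = 5/4
  d8 = d2/4 = 1/20
  d9 = d6*4 - d3 = -3059/100
  d10 = d9 - d1 = -3559/100
Walk from origin (0, 0):
  seg 1: left by d4 = 19/2 → (-19/2, 0)
  seg 2: up by d9 = -3059/100 → (-19/2, -3059/100)
  seg 3: right by d9 = -3059/100 → (-4009/100, -3059/100)
  seg 4: left by d4 = 19/2 → (-4959/100, -3059/100)
  seg 5: down by d9 = -3059/100 → (-4959/100, 0)
  seg 6: down by d6 = -174/25 → (-4959/100, 174/25)
  seg 7: left by d4 = 19/2 → (-5909/100, 174/25)
  seg 8: right by d1 = 5 → (-5409/100, 174/25)
  seg 9: right by d5 = 4 → (-5009/100, 174/25)
  seg 10: up by d7 = 5/4 → (-5009/100, 821/100)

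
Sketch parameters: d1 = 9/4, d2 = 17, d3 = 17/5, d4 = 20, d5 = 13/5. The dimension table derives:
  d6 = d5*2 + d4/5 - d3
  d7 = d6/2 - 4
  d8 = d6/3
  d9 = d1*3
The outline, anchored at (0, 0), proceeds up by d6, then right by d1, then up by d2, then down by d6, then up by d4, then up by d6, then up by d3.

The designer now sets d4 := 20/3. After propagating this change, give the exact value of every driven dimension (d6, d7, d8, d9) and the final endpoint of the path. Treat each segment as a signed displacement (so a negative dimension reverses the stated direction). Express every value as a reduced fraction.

Apply edit: d4 := 20/3
  d6 = d5*2 + d4/5 - d3 = 47/15
  d7 = d6/2 - 4 = -73/30
  d8 = d6/3 = 47/45
  d9 = d1*3 = 27/4
Walk from origin (0, 0):
  seg 1: up by d6 = 47/15 → (0, 47/15)
  seg 2: right by d1 = 9/4 → (9/4, 47/15)
  seg 3: up by d2 = 17 → (9/4, 302/15)
  seg 4: down by d6 = 47/15 → (9/4, 17)
  seg 5: up by d4 = 20/3 → (9/4, 71/3)
  seg 6: up by d6 = 47/15 → (9/4, 134/5)
  seg 7: up by d3 = 17/5 → (9/4, 151/5)

d6 = 47/15
d7 = -73/30
d8 = 47/45
d9 = 27/4
endpoint = (9/4, 151/5)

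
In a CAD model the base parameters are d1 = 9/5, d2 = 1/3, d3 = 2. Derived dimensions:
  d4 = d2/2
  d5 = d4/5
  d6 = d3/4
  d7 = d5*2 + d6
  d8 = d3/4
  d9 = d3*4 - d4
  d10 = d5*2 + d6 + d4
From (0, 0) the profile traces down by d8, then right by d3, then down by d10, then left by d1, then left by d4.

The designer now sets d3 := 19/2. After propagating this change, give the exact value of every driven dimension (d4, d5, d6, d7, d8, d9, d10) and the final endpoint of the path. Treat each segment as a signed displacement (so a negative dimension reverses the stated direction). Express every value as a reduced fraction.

Apply edit: d3 := 19/2
  d4 = d2/2 = 1/6
  d5 = d4/5 = 1/30
  d6 = d3/4 = 19/8
  d7 = d5*2 + d6 = 293/120
  d8 = d3/4 = 19/8
  d9 = d3*4 - d4 = 227/6
  d10 = d5*2 + d6 + d4 = 313/120
Walk from origin (0, 0):
  seg 1: down by d8 = 19/8 → (0, -19/8)
  seg 2: right by d3 = 19/2 → (19/2, -19/8)
  seg 3: down by d10 = 313/120 → (19/2, -299/60)
  seg 4: left by d1 = 9/5 → (77/10, -299/60)
  seg 5: left by d4 = 1/6 → (113/15, -299/60)

d4 = 1/6
d5 = 1/30
d6 = 19/8
d7 = 293/120
d8 = 19/8
d9 = 227/6
d10 = 313/120
endpoint = (113/15, -299/60)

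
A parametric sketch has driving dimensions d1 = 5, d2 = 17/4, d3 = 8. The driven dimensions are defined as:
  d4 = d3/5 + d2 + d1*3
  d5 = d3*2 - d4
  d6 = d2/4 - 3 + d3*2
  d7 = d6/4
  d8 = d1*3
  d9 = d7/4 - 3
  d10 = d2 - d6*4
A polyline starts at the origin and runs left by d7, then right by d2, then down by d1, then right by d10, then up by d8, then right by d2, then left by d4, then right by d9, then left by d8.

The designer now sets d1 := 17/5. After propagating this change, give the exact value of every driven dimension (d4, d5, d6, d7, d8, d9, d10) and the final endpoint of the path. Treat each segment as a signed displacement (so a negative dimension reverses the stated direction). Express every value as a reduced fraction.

d4 = 321/20
d5 = -1/20
d6 = 225/16
d7 = 225/64
d8 = 51/5
d9 = -543/256
d10 = -52
endpoint = (-19299/256, 34/5)

Apply edit: d1 := 17/5
  d4 = d3/5 + d2 + d1*3 = 321/20
  d5 = d3*2 - d4 = -1/20
  d6 = d2/4 - 3 + d3*2 = 225/16
  d7 = d6/4 = 225/64
  d8 = d1*3 = 51/5
  d9 = d7/4 - 3 = -543/256
  d10 = d2 - d6*4 = -52
Walk from origin (0, 0):
  seg 1: left by d7 = 225/64 → (-225/64, 0)
  seg 2: right by d2 = 17/4 → (47/64, 0)
  seg 3: down by d1 = 17/5 → (47/64, -17/5)
  seg 4: right by d10 = -52 → (-3281/64, -17/5)
  seg 5: up by d8 = 51/5 → (-3281/64, 34/5)
  seg 6: right by d2 = 17/4 → (-3009/64, 34/5)
  seg 7: left by d4 = 321/20 → (-20181/320, 34/5)
  seg 8: right by d9 = -543/256 → (-83439/1280, 34/5)
  seg 9: left by d8 = 51/5 → (-19299/256, 34/5)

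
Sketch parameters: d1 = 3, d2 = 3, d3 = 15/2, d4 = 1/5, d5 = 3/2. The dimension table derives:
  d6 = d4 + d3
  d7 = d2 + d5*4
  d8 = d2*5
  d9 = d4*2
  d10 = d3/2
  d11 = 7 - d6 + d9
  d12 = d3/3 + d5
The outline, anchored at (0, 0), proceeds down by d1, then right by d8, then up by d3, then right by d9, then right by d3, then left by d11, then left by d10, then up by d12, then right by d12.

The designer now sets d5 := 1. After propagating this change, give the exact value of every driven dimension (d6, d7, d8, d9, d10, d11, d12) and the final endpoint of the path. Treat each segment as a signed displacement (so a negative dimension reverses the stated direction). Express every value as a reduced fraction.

d6 = 77/10
d7 = 7
d8 = 15
d9 = 2/5
d10 = 15/4
d11 = -3/10
d12 = 7/2
endpoint = (459/20, 8)

Apply edit: d5 := 1
  d6 = d4 + d3 = 77/10
  d7 = d2 + d5*4 = 7
  d8 = d2*5 = 15
  d9 = d4*2 = 2/5
  d10 = d3/2 = 15/4
  d11 = 7 - d6 + d9 = -3/10
  d12 = d3/3 + d5 = 7/2
Walk from origin (0, 0):
  seg 1: down by d1 = 3 → (0, -3)
  seg 2: right by d8 = 15 → (15, -3)
  seg 3: up by d3 = 15/2 → (15, 9/2)
  seg 4: right by d9 = 2/5 → (77/5, 9/2)
  seg 5: right by d3 = 15/2 → (229/10, 9/2)
  seg 6: left by d11 = -3/10 → (116/5, 9/2)
  seg 7: left by d10 = 15/4 → (389/20, 9/2)
  seg 8: up by d12 = 7/2 → (389/20, 8)
  seg 9: right by d12 = 7/2 → (459/20, 8)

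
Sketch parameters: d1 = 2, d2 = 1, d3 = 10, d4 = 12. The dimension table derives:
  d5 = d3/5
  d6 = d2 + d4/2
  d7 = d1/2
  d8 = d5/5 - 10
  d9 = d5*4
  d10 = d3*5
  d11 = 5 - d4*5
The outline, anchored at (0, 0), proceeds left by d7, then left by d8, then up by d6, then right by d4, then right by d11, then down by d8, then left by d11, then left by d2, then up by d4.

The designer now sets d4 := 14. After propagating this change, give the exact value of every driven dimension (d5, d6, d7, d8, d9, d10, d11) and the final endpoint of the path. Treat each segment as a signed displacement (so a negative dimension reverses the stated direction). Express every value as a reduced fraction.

d5 = 2
d6 = 8
d7 = 1
d8 = -48/5
d9 = 8
d10 = 50
d11 = -65
endpoint = (108/5, 158/5)

Apply edit: d4 := 14
  d5 = d3/5 = 2
  d6 = d2 + d4/2 = 8
  d7 = d1/2 = 1
  d8 = d5/5 - 10 = -48/5
  d9 = d5*4 = 8
  d10 = d3*5 = 50
  d11 = 5 - d4*5 = -65
Walk from origin (0, 0):
  seg 1: left by d7 = 1 → (-1, 0)
  seg 2: left by d8 = -48/5 → (43/5, 0)
  seg 3: up by d6 = 8 → (43/5, 8)
  seg 4: right by d4 = 14 → (113/5, 8)
  seg 5: right by d11 = -65 → (-212/5, 8)
  seg 6: down by d8 = -48/5 → (-212/5, 88/5)
  seg 7: left by d11 = -65 → (113/5, 88/5)
  seg 8: left by d2 = 1 → (108/5, 88/5)
  seg 9: up by d4 = 14 → (108/5, 158/5)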